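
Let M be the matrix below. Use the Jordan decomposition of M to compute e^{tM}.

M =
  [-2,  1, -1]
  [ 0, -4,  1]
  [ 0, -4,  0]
e^{tM} =
  [exp(-2*t), t^2*exp(-2*t) + t*exp(-2*t), -t^2*exp(-2*t)/2 - t*exp(-2*t)]
  [0, -2*t*exp(-2*t) + exp(-2*t), t*exp(-2*t)]
  [0, -4*t*exp(-2*t), 2*t*exp(-2*t) + exp(-2*t)]

Strategy: write M = P · J · P⁻¹ where J is a Jordan canonical form, so e^{tM} = P · e^{tJ} · P⁻¹, and e^{tJ} can be computed block-by-block.

M has Jordan form
J =
  [-2,  1,  0]
  [ 0, -2,  1]
  [ 0,  0, -2]
(up to reordering of blocks).

Per-block formulas:
  For a 3×3 Jordan block J_3(-2): exp(t · J_3(-2)) = e^(-2t)·(I + t·N + (t^2/2)·N^2), where N is the 3×3 nilpotent shift.

After assembling e^{tJ} and conjugating by P, we get:

e^{tM} =
  [exp(-2*t), t^2*exp(-2*t) + t*exp(-2*t), -t^2*exp(-2*t)/2 - t*exp(-2*t)]
  [0, -2*t*exp(-2*t) + exp(-2*t), t*exp(-2*t)]
  [0, -4*t*exp(-2*t), 2*t*exp(-2*t) + exp(-2*t)]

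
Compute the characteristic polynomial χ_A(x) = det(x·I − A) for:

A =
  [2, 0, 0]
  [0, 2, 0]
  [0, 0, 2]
x^3 - 6*x^2 + 12*x - 8

Expanding det(x·I − A) (e.g. by cofactor expansion or by noting that A is similar to its Jordan form J, which has the same characteristic polynomial as A) gives
  χ_A(x) = x^3 - 6*x^2 + 12*x - 8
which factors as (x - 2)^3. The eigenvalues (with algebraic multiplicities) are λ = 2 with multiplicity 3.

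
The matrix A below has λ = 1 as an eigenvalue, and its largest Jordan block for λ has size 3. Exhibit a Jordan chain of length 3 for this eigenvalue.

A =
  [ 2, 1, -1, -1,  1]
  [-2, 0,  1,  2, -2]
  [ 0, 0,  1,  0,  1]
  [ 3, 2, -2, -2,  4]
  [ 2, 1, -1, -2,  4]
A Jordan chain for λ = 1 of length 3:
v_1 = (-2, 2, 2, -2, 0)ᵀ
v_2 = (1, -2, 0, 3, 2)ᵀ
v_3 = (1, 0, 0, 0, 0)ᵀ

Let N = A − (1)·I. We want v_3 with N^3 v_3 = 0 but N^2 v_3 ≠ 0; then v_{j-1} := N · v_j for j = 3, …, 2.

Pick v_3 = (1, 0, 0, 0, 0)ᵀ.
Then v_2 = N · v_3 = (1, -2, 0, 3, 2)ᵀ.
Then v_1 = N · v_2 = (-2, 2, 2, -2, 0)ᵀ.

Sanity check: (A − (1)·I) v_1 = (0, 0, 0, 0, 0)ᵀ = 0. ✓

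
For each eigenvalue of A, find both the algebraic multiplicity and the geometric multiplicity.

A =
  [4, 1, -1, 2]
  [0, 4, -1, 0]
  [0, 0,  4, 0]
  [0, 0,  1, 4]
λ = 4: alg = 4, geom = 2

Step 1 — factor the characteristic polynomial to read off the algebraic multiplicities:
  χ_A(x) = (x - 4)^4

Step 2 — compute geometric multiplicities via the rank-nullity identity g(λ) = n − rank(A − λI):
  rank(A − (4)·I) = 2, so dim ker(A − (4)·I) = n − 2 = 2

Summary:
  λ = 4: algebraic multiplicity = 4, geometric multiplicity = 2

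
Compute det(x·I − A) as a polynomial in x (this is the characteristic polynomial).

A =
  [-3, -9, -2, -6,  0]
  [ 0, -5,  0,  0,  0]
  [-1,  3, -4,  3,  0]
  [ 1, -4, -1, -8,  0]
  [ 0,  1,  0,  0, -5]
x^5 + 25*x^4 + 250*x^3 + 1250*x^2 + 3125*x + 3125

Expanding det(x·I − A) (e.g. by cofactor expansion or by noting that A is similar to its Jordan form J, which has the same characteristic polynomial as A) gives
  χ_A(x) = x^5 + 25*x^4 + 250*x^3 + 1250*x^2 + 3125*x + 3125
which factors as (x + 5)^5. The eigenvalues (with algebraic multiplicities) are λ = -5 with multiplicity 5.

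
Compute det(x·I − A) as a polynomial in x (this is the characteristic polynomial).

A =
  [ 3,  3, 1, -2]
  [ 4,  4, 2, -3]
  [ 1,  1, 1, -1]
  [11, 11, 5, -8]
x^4

Expanding det(x·I − A) (e.g. by cofactor expansion or by noting that A is similar to its Jordan form J, which has the same characteristic polynomial as A) gives
  χ_A(x) = x^4
which factors as x^4. The eigenvalues (with algebraic multiplicities) are λ = 0 with multiplicity 4.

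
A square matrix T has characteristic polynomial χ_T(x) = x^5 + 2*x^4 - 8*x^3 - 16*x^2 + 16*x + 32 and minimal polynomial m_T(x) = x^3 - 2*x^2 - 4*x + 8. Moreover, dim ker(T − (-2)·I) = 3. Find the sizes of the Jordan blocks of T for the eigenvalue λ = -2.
Block sizes for λ = -2: [1, 1, 1]

Step 1 — from the characteristic polynomial, algebraic multiplicity of λ = -2 is 3. From dim ker(T − (-2)·I) = 3, there are exactly 3 Jordan blocks for λ = -2.
Step 2 — from the minimal polynomial, the factor (x + 2) tells us the largest block for λ = -2 has size 1.
Step 3 — with total size 3, 3 blocks, and largest block 1, the block sizes (in nonincreasing order) are [1, 1, 1].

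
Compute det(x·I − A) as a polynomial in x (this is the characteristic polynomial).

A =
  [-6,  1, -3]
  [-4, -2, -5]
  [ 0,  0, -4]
x^3 + 12*x^2 + 48*x + 64

Expanding det(x·I − A) (e.g. by cofactor expansion or by noting that A is similar to its Jordan form J, which has the same characteristic polynomial as A) gives
  χ_A(x) = x^3 + 12*x^2 + 48*x + 64
which factors as (x + 4)^3. The eigenvalues (with algebraic multiplicities) are λ = -4 with multiplicity 3.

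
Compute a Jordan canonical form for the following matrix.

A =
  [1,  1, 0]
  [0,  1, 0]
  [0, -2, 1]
J_2(1) ⊕ J_1(1)

The characteristic polynomial is
  det(x·I − A) = x^3 - 3*x^2 + 3*x - 1 = (x - 1)^3

Eigenvalues and multiplicities (the geometric multiplicity of λ is n − rank(A − λI), which equals the number of Jordan blocks for λ):
  λ = 1: algebraic multiplicity = 3, geometric multiplicity = 2

Determining the block sizes for each eigenvalue:
  λ = 1: 2 blocks summing to 3 forces exactly one block of size 2 and the rest size 1 → block sizes [2, 1]

Assembling the blocks gives a Jordan form
J =
  [1, 1, 0]
  [0, 1, 0]
  [0, 0, 1]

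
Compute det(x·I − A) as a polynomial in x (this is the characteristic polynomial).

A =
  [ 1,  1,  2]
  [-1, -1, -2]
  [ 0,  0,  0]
x^3

Expanding det(x·I − A) (e.g. by cofactor expansion or by noting that A is similar to its Jordan form J, which has the same characteristic polynomial as A) gives
  χ_A(x) = x^3
which factors as x^3. The eigenvalues (with algebraic multiplicities) are λ = 0 with multiplicity 3.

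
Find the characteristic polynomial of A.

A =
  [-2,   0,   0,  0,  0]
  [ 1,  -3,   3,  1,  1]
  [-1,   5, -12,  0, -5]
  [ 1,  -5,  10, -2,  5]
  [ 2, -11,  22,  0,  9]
x^5 + 10*x^4 + 40*x^3 + 80*x^2 + 80*x + 32

Expanding det(x·I − A) (e.g. by cofactor expansion or by noting that A is similar to its Jordan form J, which has the same characteristic polynomial as A) gives
  χ_A(x) = x^5 + 10*x^4 + 40*x^3 + 80*x^2 + 80*x + 32
which factors as (x + 2)^5. The eigenvalues (with algebraic multiplicities) are λ = -2 with multiplicity 5.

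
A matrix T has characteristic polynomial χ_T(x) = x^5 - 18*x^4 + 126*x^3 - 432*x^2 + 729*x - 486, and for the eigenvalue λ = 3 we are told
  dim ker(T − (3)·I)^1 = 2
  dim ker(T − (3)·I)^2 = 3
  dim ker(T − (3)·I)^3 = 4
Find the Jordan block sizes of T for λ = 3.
Block sizes for λ = 3: [3, 1]

From the dimensions of kernels of powers, the number of Jordan blocks of size at least j is d_j − d_{j−1} where d_j = dim ker(N^j) (with d_0 = 0). Computing the differences gives [2, 1, 1].
The number of blocks of size exactly k is (#blocks of size ≥ k) − (#blocks of size ≥ k + 1), so the partition is: 1 block(s) of size 1, 1 block(s) of size 3.
In nonincreasing order the block sizes are [3, 1].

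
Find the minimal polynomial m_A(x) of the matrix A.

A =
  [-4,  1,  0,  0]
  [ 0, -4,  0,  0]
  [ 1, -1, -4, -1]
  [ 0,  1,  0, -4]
x^2 + 8*x + 16

The characteristic polynomial is χ_A(x) = (x + 4)^4, so the eigenvalues are known. The minimal polynomial is
  m_A(x) = Π_λ (x − λ)^{k_λ}
where k_λ is the size of the *largest* Jordan block for λ (equivalently, the smallest k with (A − λI)^k v = 0 for every generalised eigenvector v of λ).

  λ = -4: largest Jordan block has size 2, contributing (x + 4)^2

So m_A(x) = (x + 4)^2 = x^2 + 8*x + 16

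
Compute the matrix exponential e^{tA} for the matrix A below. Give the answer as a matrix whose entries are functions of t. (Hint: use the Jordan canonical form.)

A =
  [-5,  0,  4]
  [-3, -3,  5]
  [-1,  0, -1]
e^{tA} =
  [-2*t*exp(-3*t) + exp(-3*t), 0, 4*t*exp(-3*t)]
  [t^2*exp(-3*t)/2 - 3*t*exp(-3*t), exp(-3*t), -t^2*exp(-3*t) + 5*t*exp(-3*t)]
  [-t*exp(-3*t), 0, 2*t*exp(-3*t) + exp(-3*t)]

Strategy: write A = P · J · P⁻¹ where J is a Jordan canonical form, so e^{tA} = P · e^{tJ} · P⁻¹, and e^{tJ} can be computed block-by-block.

A has Jordan form
J =
  [-3,  1,  0]
  [ 0, -3,  1]
  [ 0,  0, -3]
(up to reordering of blocks).

Per-block formulas:
  For a 3×3 Jordan block J_3(-3): exp(t · J_3(-3)) = e^(-3t)·(I + t·N + (t^2/2)·N^2), where N is the 3×3 nilpotent shift.

After assembling e^{tJ} and conjugating by P, we get:

e^{tA} =
  [-2*t*exp(-3*t) + exp(-3*t), 0, 4*t*exp(-3*t)]
  [t^2*exp(-3*t)/2 - 3*t*exp(-3*t), exp(-3*t), -t^2*exp(-3*t) + 5*t*exp(-3*t)]
  [-t*exp(-3*t), 0, 2*t*exp(-3*t) + exp(-3*t)]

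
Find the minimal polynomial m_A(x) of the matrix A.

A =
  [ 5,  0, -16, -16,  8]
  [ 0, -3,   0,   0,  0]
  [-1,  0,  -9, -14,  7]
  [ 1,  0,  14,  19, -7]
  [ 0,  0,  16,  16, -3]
x^3 - 7*x^2 - 5*x + 75

The characteristic polynomial is χ_A(x) = (x - 5)^3*(x + 3)^2, so the eigenvalues are known. The minimal polynomial is
  m_A(x) = Π_λ (x − λ)^{k_λ}
where k_λ is the size of the *largest* Jordan block for λ (equivalently, the smallest k with (A − λI)^k v = 0 for every generalised eigenvector v of λ).

  λ = -3: largest Jordan block has size 1, contributing (x + 3)
  λ = 5: largest Jordan block has size 2, contributing (x − 5)^2

So m_A(x) = (x - 5)^2*(x + 3) = x^3 - 7*x^2 - 5*x + 75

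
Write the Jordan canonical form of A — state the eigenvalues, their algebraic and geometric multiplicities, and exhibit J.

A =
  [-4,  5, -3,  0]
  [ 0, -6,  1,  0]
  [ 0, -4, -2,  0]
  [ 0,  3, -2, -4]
J_3(-4) ⊕ J_1(-4)

The characteristic polynomial is
  det(x·I − A) = x^4 + 16*x^3 + 96*x^2 + 256*x + 256 = (x + 4)^4

Eigenvalues and multiplicities (the geometric multiplicity of λ is n − rank(A − λI), which equals the number of Jordan blocks for λ):
  λ = -4: algebraic multiplicity = 4, geometric multiplicity = 2

Determining the block sizes for each eigenvalue:
  λ = -4: with am = 4 and gm = 2, the partition is not yet determined (e.g. several partitions of 4 into 2 parts exist). Let N = A − (-4)·I. Computing rank(N^1) = 2, rank(N^2) = 1, rank(N^3) = 0; the number of blocks of size ≥ j is rank(N^{j−1}) − rank(N^j), giving [2, 1, 1]. So we have 1 block(s) of size 3, 1 block(s) of size 1 → block sizes [3, 1]

Assembling the blocks gives a Jordan form
J =
  [-4,  1,  0,  0]
  [ 0, -4,  1,  0]
  [ 0,  0, -4,  0]
  [ 0,  0,  0, -4]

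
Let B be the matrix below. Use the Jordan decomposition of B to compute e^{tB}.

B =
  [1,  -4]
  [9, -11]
e^{tB} =
  [6*t*exp(-5*t) + exp(-5*t), -4*t*exp(-5*t)]
  [9*t*exp(-5*t), -6*t*exp(-5*t) + exp(-5*t)]

Strategy: write B = P · J · P⁻¹ where J is a Jordan canonical form, so e^{tB} = P · e^{tJ} · P⁻¹, and e^{tJ} can be computed block-by-block.

B has Jordan form
J =
  [-5,  1]
  [ 0, -5]
(up to reordering of blocks).

Per-block formulas:
  For a 2×2 Jordan block J_2(-5): exp(t · J_2(-5)) = e^(-5t)·(I + t·N), where N is the 2×2 nilpotent shift.

After assembling e^{tJ} and conjugating by P, we get:

e^{tB} =
  [6*t*exp(-5*t) + exp(-5*t), -4*t*exp(-5*t)]
  [9*t*exp(-5*t), -6*t*exp(-5*t) + exp(-5*t)]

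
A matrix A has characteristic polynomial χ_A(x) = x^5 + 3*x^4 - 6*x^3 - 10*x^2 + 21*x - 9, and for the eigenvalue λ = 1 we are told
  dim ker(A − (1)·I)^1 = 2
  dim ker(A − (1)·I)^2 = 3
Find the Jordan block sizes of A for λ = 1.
Block sizes for λ = 1: [2, 1]

From the dimensions of kernels of powers, the number of Jordan blocks of size at least j is d_j − d_{j−1} where d_j = dim ker(N^j) (with d_0 = 0). Computing the differences gives [2, 1].
The number of blocks of size exactly k is (#blocks of size ≥ k) − (#blocks of size ≥ k + 1), so the partition is: 1 block(s) of size 1, 1 block(s) of size 2.
In nonincreasing order the block sizes are [2, 1].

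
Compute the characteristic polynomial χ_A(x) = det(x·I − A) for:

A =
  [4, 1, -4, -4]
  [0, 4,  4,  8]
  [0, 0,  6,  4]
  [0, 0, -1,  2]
x^4 - 16*x^3 + 96*x^2 - 256*x + 256

Expanding det(x·I − A) (e.g. by cofactor expansion or by noting that A is similar to its Jordan form J, which has the same characteristic polynomial as A) gives
  χ_A(x) = x^4 - 16*x^3 + 96*x^2 - 256*x + 256
which factors as (x - 4)^4. The eigenvalues (with algebraic multiplicities) are λ = 4 with multiplicity 4.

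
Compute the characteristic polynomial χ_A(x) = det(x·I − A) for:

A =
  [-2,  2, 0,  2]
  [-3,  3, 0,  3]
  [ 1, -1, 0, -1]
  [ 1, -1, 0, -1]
x^4

Expanding det(x·I − A) (e.g. by cofactor expansion or by noting that A is similar to its Jordan form J, which has the same characteristic polynomial as A) gives
  χ_A(x) = x^4
which factors as x^4. The eigenvalues (with algebraic multiplicities) are λ = 0 with multiplicity 4.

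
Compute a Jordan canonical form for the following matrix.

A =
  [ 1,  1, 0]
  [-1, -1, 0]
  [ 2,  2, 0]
J_2(0) ⊕ J_1(0)

The characteristic polynomial is
  det(x·I − A) = x^3

Eigenvalues and multiplicities (the geometric multiplicity of λ is n − rank(A − λI), which equals the number of Jordan blocks for λ):
  λ = 0: algebraic multiplicity = 3, geometric multiplicity = 2

Determining the block sizes for each eigenvalue:
  λ = 0: 2 blocks summing to 3 forces exactly one block of size 2 and the rest size 1 → block sizes [2, 1]

Assembling the blocks gives a Jordan form
J =
  [0, 1, 0]
  [0, 0, 0]
  [0, 0, 0]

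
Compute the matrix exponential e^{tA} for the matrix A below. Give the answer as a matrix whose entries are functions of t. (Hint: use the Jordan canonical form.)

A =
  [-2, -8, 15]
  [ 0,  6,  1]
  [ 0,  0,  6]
e^{tA} =
  [exp(-2*t), -exp(6*t) + exp(-2*t), -t*exp(6*t) + 2*exp(6*t) - 2*exp(-2*t)]
  [0, exp(6*t), t*exp(6*t)]
  [0, 0, exp(6*t)]

Strategy: write A = P · J · P⁻¹ where J is a Jordan canonical form, so e^{tA} = P · e^{tJ} · P⁻¹, and e^{tJ} can be computed block-by-block.

A has Jordan form
J =
  [-2, 0, 0]
  [ 0, 6, 1]
  [ 0, 0, 6]
(up to reordering of blocks).

Per-block formulas:
  For a 2×2 Jordan block J_2(6): exp(t · J_2(6)) = e^(6t)·(I + t·N), where N is the 2×2 nilpotent shift.
  For a 1×1 block at λ = -2: exp(t · [-2]) = [e^(-2t)].

After assembling e^{tJ} and conjugating by P, we get:

e^{tA} =
  [exp(-2*t), -exp(6*t) + exp(-2*t), -t*exp(6*t) + 2*exp(6*t) - 2*exp(-2*t)]
  [0, exp(6*t), t*exp(6*t)]
  [0, 0, exp(6*t)]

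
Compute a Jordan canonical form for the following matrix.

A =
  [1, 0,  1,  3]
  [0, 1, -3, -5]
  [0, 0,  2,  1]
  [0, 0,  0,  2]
J_1(1) ⊕ J_1(1) ⊕ J_2(2)

The characteristic polynomial is
  det(x·I − A) = x^4 - 6*x^3 + 13*x^2 - 12*x + 4 = (x - 2)^2*(x - 1)^2

Eigenvalues and multiplicities (the geometric multiplicity of λ is n − rank(A − λI), which equals the number of Jordan blocks for λ):
  λ = 1: algebraic multiplicity = 2, geometric multiplicity = 2
  λ = 2: algebraic multiplicity = 2, geometric multiplicity = 1

Determining the block sizes for each eigenvalue:
  λ = 1: gm = am = 2, so every block has size 1 → block sizes [1, 1]
  λ = 2: one block (gm = 1), so the single block has size am = 2 → block sizes [2]

Assembling the blocks gives a Jordan form
J =
  [1, 0, 0, 0]
  [0, 1, 0, 0]
  [0, 0, 2, 1]
  [0, 0, 0, 2]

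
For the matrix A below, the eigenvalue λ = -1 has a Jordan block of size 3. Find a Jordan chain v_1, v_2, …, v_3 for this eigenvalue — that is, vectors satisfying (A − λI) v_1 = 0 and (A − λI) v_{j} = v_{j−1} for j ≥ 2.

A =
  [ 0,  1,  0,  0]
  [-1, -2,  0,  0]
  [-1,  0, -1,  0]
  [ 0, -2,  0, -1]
A Jordan chain for λ = -1 of length 3:
v_1 = (0, 0, -1, 2)ᵀ
v_2 = (1, -1, -1, 0)ᵀ
v_3 = (1, 0, 0, 0)ᵀ

Let N = A − (-1)·I. We want v_3 with N^3 v_3 = 0 but N^2 v_3 ≠ 0; then v_{j-1} := N · v_j for j = 3, …, 2.

Pick v_3 = (1, 0, 0, 0)ᵀ.
Then v_2 = N · v_3 = (1, -1, -1, 0)ᵀ.
Then v_1 = N · v_2 = (0, 0, -1, 2)ᵀ.

Sanity check: (A − (-1)·I) v_1 = (0, 0, 0, 0)ᵀ = 0. ✓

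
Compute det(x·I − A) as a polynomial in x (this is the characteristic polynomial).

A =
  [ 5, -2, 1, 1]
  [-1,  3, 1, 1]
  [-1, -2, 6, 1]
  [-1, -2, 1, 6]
x^4 - 20*x^3 + 150*x^2 - 500*x + 625

Expanding det(x·I − A) (e.g. by cofactor expansion or by noting that A is similar to its Jordan form J, which has the same characteristic polynomial as A) gives
  χ_A(x) = x^4 - 20*x^3 + 150*x^2 - 500*x + 625
which factors as (x - 5)^4. The eigenvalues (with algebraic multiplicities) are λ = 5 with multiplicity 4.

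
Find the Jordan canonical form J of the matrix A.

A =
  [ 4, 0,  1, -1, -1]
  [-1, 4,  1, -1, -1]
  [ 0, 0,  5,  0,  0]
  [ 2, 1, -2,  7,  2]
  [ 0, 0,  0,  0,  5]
J_3(5) ⊕ J_1(5) ⊕ J_1(5)

The characteristic polynomial is
  det(x·I − A) = x^5 - 25*x^4 + 250*x^3 - 1250*x^2 + 3125*x - 3125 = (x - 5)^5

Eigenvalues and multiplicities (the geometric multiplicity of λ is n − rank(A − λI), which equals the number of Jordan blocks for λ):
  λ = 5: algebraic multiplicity = 5, geometric multiplicity = 3

Determining the block sizes for each eigenvalue:
  λ = 5: with am = 5 and gm = 3, the partition is not yet determined (e.g. several partitions of 5 into 3 parts exist). Let N = A − (5)·I. Computing rank(N^1) = 2, rank(N^2) = 1, rank(N^3) = 0; the number of blocks of size ≥ j is rank(N^{j−1}) − rank(N^j), giving [3, 1, 1]. So we have 1 block(s) of size 3, 2 block(s) of size 1 → block sizes [3, 1, 1]

Assembling the blocks gives a Jordan form
J =
  [5, 1, 0, 0, 0]
  [0, 5, 1, 0, 0]
  [0, 0, 5, 0, 0]
  [0, 0, 0, 5, 0]
  [0, 0, 0, 0, 5]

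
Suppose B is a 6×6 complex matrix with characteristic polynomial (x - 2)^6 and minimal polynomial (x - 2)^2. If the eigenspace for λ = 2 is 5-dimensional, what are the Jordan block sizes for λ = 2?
Block sizes for λ = 2: [2, 1, 1, 1, 1]

Step 1 — from the characteristic polynomial, algebraic multiplicity of λ = 2 is 6. From dim ker(B − (2)·I) = 5, there are exactly 5 Jordan blocks for λ = 2.
Step 2 — from the minimal polynomial, the factor (x − 2)^2 tells us the largest block for λ = 2 has size 2.
Step 3 — with total size 6, 5 blocks, and largest block 2, the block sizes (in nonincreasing order) are [2, 1, 1, 1, 1].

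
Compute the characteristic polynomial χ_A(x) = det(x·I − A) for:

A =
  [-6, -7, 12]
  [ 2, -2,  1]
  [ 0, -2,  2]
x^3 + 6*x^2 + 12*x + 8

Expanding det(x·I − A) (e.g. by cofactor expansion or by noting that A is similar to its Jordan form J, which has the same characteristic polynomial as A) gives
  χ_A(x) = x^3 + 6*x^2 + 12*x + 8
which factors as (x + 2)^3. The eigenvalues (with algebraic multiplicities) are λ = -2 with multiplicity 3.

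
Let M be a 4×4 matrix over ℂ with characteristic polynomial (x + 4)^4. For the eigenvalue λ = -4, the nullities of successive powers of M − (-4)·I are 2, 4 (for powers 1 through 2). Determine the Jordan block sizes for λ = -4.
Block sizes for λ = -4: [2, 2]

From the dimensions of kernels of powers, the number of Jordan blocks of size at least j is d_j − d_{j−1} where d_j = dim ker(N^j) (with d_0 = 0). Computing the differences gives [2, 2].
The number of blocks of size exactly k is (#blocks of size ≥ k) − (#blocks of size ≥ k + 1), so the partition is: 2 block(s) of size 2.
In nonincreasing order the block sizes are [2, 2].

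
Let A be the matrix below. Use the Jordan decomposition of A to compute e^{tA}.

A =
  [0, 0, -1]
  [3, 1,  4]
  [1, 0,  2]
e^{tA} =
  [-t*exp(t) + exp(t), 0, -t*exp(t)]
  [t^2*exp(t)/2 + 3*t*exp(t), exp(t), t^2*exp(t)/2 + 4*t*exp(t)]
  [t*exp(t), 0, t*exp(t) + exp(t)]

Strategy: write A = P · J · P⁻¹ where J is a Jordan canonical form, so e^{tA} = P · e^{tJ} · P⁻¹, and e^{tJ} can be computed block-by-block.

A has Jordan form
J =
  [1, 1, 0]
  [0, 1, 1]
  [0, 0, 1]
(up to reordering of blocks).

Per-block formulas:
  For a 3×3 Jordan block J_3(1): exp(t · J_3(1)) = e^(1t)·(I + t·N + (t^2/2)·N^2), where N is the 3×3 nilpotent shift.

After assembling e^{tJ} and conjugating by P, we get:

e^{tA} =
  [-t*exp(t) + exp(t), 0, -t*exp(t)]
  [t^2*exp(t)/2 + 3*t*exp(t), exp(t), t^2*exp(t)/2 + 4*t*exp(t)]
  [t*exp(t), 0, t*exp(t) + exp(t)]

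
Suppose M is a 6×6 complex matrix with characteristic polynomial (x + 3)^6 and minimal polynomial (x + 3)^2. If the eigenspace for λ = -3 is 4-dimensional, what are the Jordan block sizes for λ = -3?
Block sizes for λ = -3: [2, 2, 1, 1]

Step 1 — from the characteristic polynomial, algebraic multiplicity of λ = -3 is 6. From dim ker(M − (-3)·I) = 4, there are exactly 4 Jordan blocks for λ = -3.
Step 2 — from the minimal polynomial, the factor (x + 3)^2 tells us the largest block for λ = -3 has size 2.
Step 3 — with total size 6, 4 blocks, and largest block 2, the block sizes (in nonincreasing order) are [2, 2, 1, 1].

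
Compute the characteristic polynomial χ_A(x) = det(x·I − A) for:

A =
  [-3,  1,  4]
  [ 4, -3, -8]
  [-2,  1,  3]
x^3 + 3*x^2 + 3*x + 1

Expanding det(x·I − A) (e.g. by cofactor expansion or by noting that A is similar to its Jordan form J, which has the same characteristic polynomial as A) gives
  χ_A(x) = x^3 + 3*x^2 + 3*x + 1
which factors as (x + 1)^3. The eigenvalues (with algebraic multiplicities) are λ = -1 with multiplicity 3.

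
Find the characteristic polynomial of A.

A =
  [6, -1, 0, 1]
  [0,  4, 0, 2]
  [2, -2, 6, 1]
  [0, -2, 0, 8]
x^4 - 24*x^3 + 216*x^2 - 864*x + 1296

Expanding det(x·I − A) (e.g. by cofactor expansion or by noting that A is similar to its Jordan form J, which has the same characteristic polynomial as A) gives
  χ_A(x) = x^4 - 24*x^3 + 216*x^2 - 864*x + 1296
which factors as (x - 6)^4. The eigenvalues (with algebraic multiplicities) are λ = 6 with multiplicity 4.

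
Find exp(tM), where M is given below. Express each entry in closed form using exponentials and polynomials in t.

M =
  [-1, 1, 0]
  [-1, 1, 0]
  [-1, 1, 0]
e^{tM} =
  [1 - t, t, 0]
  [-t, t + 1, 0]
  [-t, t, 1]

Strategy: write M = P · J · P⁻¹ where J is a Jordan canonical form, so e^{tM} = P · e^{tJ} · P⁻¹, and e^{tJ} can be computed block-by-block.

M has Jordan form
J =
  [0, 1, 0]
  [0, 0, 0]
  [0, 0, 0]
(up to reordering of blocks).

Per-block formulas:
  For a 1×1 block at λ = 0: exp(t · [0]) = [e^(0t)].
  For a 2×2 Jordan block J_2(0): exp(t · J_2(0)) = e^(0t)·(I + t·N), where N is the 2×2 nilpotent shift.

After assembling e^{tJ} and conjugating by P, we get:

e^{tM} =
  [1 - t, t, 0]
  [-t, t + 1, 0]
  [-t, t, 1]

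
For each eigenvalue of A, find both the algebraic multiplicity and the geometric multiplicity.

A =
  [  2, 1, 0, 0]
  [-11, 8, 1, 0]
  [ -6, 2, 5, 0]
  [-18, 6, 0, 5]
λ = 5: alg = 4, geom = 2

Step 1 — factor the characteristic polynomial to read off the algebraic multiplicities:
  χ_A(x) = (x - 5)^4

Step 2 — compute geometric multiplicities via the rank-nullity identity g(λ) = n − rank(A − λI):
  rank(A − (5)·I) = 2, so dim ker(A − (5)·I) = n − 2 = 2

Summary:
  λ = 5: algebraic multiplicity = 4, geometric multiplicity = 2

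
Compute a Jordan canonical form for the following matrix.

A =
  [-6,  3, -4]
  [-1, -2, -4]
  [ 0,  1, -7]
J_3(-5)

The characteristic polynomial is
  det(x·I − A) = x^3 + 15*x^2 + 75*x + 125 = (x + 5)^3

Eigenvalues and multiplicities (the geometric multiplicity of λ is n − rank(A − λI), which equals the number of Jordan blocks for λ):
  λ = -5: algebraic multiplicity = 3, geometric multiplicity = 1

Determining the block sizes for each eigenvalue:
  λ = -5: one block (gm = 1), so the single block has size am = 3 → block sizes [3]

Assembling the blocks gives a Jordan form
J =
  [-5,  1,  0]
  [ 0, -5,  1]
  [ 0,  0, -5]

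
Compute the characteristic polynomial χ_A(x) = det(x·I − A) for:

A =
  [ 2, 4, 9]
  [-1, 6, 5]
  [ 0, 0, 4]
x^3 - 12*x^2 + 48*x - 64

Expanding det(x·I − A) (e.g. by cofactor expansion or by noting that A is similar to its Jordan form J, which has the same characteristic polynomial as A) gives
  χ_A(x) = x^3 - 12*x^2 + 48*x - 64
which factors as (x - 4)^3. The eigenvalues (with algebraic multiplicities) are λ = 4 with multiplicity 3.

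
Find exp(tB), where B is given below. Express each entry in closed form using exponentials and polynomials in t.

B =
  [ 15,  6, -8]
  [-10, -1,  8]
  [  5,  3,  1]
e^{tB} =
  [10*t*exp(5*t) + exp(5*t), 6*t*exp(5*t), -8*t*exp(5*t)]
  [-10*t*exp(5*t), -6*t*exp(5*t) + exp(5*t), 8*t*exp(5*t)]
  [5*t*exp(5*t), 3*t*exp(5*t), -4*t*exp(5*t) + exp(5*t)]

Strategy: write B = P · J · P⁻¹ where J is a Jordan canonical form, so e^{tB} = P · e^{tJ} · P⁻¹, and e^{tJ} can be computed block-by-block.

B has Jordan form
J =
  [5, 1, 0]
  [0, 5, 0]
  [0, 0, 5]
(up to reordering of blocks).

Per-block formulas:
  For a 2×2 Jordan block J_2(5): exp(t · J_2(5)) = e^(5t)·(I + t·N), where N is the 2×2 nilpotent shift.
  For a 1×1 block at λ = 5: exp(t · [5]) = [e^(5t)].

After assembling e^{tJ} and conjugating by P, we get:

e^{tB} =
  [10*t*exp(5*t) + exp(5*t), 6*t*exp(5*t), -8*t*exp(5*t)]
  [-10*t*exp(5*t), -6*t*exp(5*t) + exp(5*t), 8*t*exp(5*t)]
  [5*t*exp(5*t), 3*t*exp(5*t), -4*t*exp(5*t) + exp(5*t)]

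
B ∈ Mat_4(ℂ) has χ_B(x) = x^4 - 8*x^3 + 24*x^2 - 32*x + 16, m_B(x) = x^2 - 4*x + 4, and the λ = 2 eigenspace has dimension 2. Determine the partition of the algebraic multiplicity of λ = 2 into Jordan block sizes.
Block sizes for λ = 2: [2, 2]

Step 1 — from the characteristic polynomial, algebraic multiplicity of λ = 2 is 4. From dim ker(B − (2)·I) = 2, there are exactly 2 Jordan blocks for λ = 2.
Step 2 — from the minimal polynomial, the factor (x − 2)^2 tells us the largest block for λ = 2 has size 2.
Step 3 — with total size 4, 2 blocks, and largest block 2, the block sizes (in nonincreasing order) are [2, 2].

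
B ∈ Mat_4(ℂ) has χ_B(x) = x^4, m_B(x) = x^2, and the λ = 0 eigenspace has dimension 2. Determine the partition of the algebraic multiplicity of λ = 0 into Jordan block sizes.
Block sizes for λ = 0: [2, 2]

Step 1 — from the characteristic polynomial, algebraic multiplicity of λ = 0 is 4. From dim ker(B − (0)·I) = 2, there are exactly 2 Jordan blocks for λ = 0.
Step 2 — from the minimal polynomial, the factor (x − 0)^2 tells us the largest block for λ = 0 has size 2.
Step 3 — with total size 4, 2 blocks, and largest block 2, the block sizes (in nonincreasing order) are [2, 2].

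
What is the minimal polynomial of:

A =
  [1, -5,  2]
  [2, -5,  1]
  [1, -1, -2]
x^3 + 6*x^2 + 12*x + 8

The characteristic polynomial is χ_A(x) = (x + 2)^3, so the eigenvalues are known. The minimal polynomial is
  m_A(x) = Π_λ (x − λ)^{k_λ}
where k_λ is the size of the *largest* Jordan block for λ (equivalently, the smallest k with (A − λI)^k v = 0 for every generalised eigenvector v of λ).

  λ = -2: largest Jordan block has size 3, contributing (x + 2)^3

So m_A(x) = (x + 2)^3 = x^3 + 6*x^2 + 12*x + 8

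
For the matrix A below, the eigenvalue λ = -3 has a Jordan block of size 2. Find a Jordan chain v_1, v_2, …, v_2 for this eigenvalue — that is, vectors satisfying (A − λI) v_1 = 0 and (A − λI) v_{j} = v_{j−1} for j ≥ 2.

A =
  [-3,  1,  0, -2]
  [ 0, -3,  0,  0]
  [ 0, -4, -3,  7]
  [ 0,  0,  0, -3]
A Jordan chain for λ = -3 of length 2:
v_1 = (1, 0, -4, 0)ᵀ
v_2 = (0, 1, 0, 0)ᵀ

Let N = A − (-3)·I. We want v_2 with N^2 v_2 = 0 but N^1 v_2 ≠ 0; then v_{j-1} := N · v_j for j = 2, …, 2.

Pick v_2 = (0, 1, 0, 0)ᵀ.
Then v_1 = N · v_2 = (1, 0, -4, 0)ᵀ.

Sanity check: (A − (-3)·I) v_1 = (0, 0, 0, 0)ᵀ = 0. ✓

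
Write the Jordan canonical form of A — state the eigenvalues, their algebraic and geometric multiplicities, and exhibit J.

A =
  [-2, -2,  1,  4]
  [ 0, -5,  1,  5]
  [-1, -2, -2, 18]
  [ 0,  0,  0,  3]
J_3(-3) ⊕ J_1(3)

The characteristic polynomial is
  det(x·I − A) = x^4 + 6*x^3 - 54*x - 81 = (x - 3)*(x + 3)^3

Eigenvalues and multiplicities (the geometric multiplicity of λ is n − rank(A − λI), which equals the number of Jordan blocks for λ):
  λ = -3: algebraic multiplicity = 3, geometric multiplicity = 1
  λ = 3: algebraic multiplicity = 1, geometric multiplicity = 1

Determining the block sizes for each eigenvalue:
  λ = -3: one block (gm = 1), so the single block has size am = 3 → block sizes [3]
  λ = 3: one block (gm = 1), so the single block has size am = 1 → block sizes [1]

Assembling the blocks gives a Jordan form
J =
  [-3,  1,  0, 0]
  [ 0, -3,  1, 0]
  [ 0,  0, -3, 0]
  [ 0,  0,  0, 3]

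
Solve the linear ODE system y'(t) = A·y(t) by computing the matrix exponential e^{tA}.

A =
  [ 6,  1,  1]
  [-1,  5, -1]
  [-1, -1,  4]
e^{tA} =
  [-t^2*exp(5*t)/2 + t*exp(5*t) + exp(5*t), t*exp(5*t), -t^2*exp(5*t)/2 + t*exp(5*t)]
  [-t*exp(5*t), exp(5*t), -t*exp(5*t)]
  [t^2*exp(5*t)/2 - t*exp(5*t), -t*exp(5*t), t^2*exp(5*t)/2 - t*exp(5*t) + exp(5*t)]

Strategy: write A = P · J · P⁻¹ where J is a Jordan canonical form, so e^{tA} = P · e^{tJ} · P⁻¹, and e^{tJ} can be computed block-by-block.

A has Jordan form
J =
  [5, 1, 0]
  [0, 5, 1]
  [0, 0, 5]
(up to reordering of blocks).

Per-block formulas:
  For a 3×3 Jordan block J_3(5): exp(t · J_3(5)) = e^(5t)·(I + t·N + (t^2/2)·N^2), where N is the 3×3 nilpotent shift.

After assembling e^{tJ} and conjugating by P, we get:

e^{tA} =
  [-t^2*exp(5*t)/2 + t*exp(5*t) + exp(5*t), t*exp(5*t), -t^2*exp(5*t)/2 + t*exp(5*t)]
  [-t*exp(5*t), exp(5*t), -t*exp(5*t)]
  [t^2*exp(5*t)/2 - t*exp(5*t), -t*exp(5*t), t^2*exp(5*t)/2 - t*exp(5*t) + exp(5*t)]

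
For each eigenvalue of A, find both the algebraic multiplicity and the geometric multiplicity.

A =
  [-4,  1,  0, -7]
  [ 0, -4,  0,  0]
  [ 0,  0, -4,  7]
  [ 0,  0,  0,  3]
λ = -4: alg = 3, geom = 2; λ = 3: alg = 1, geom = 1

Step 1 — factor the characteristic polynomial to read off the algebraic multiplicities:
  χ_A(x) = (x - 3)*(x + 4)^3

Step 2 — compute geometric multiplicities via the rank-nullity identity g(λ) = n − rank(A − λI):
  rank(A − (-4)·I) = 2, so dim ker(A − (-4)·I) = n − 2 = 2
  rank(A − (3)·I) = 3, so dim ker(A − (3)·I) = n − 3 = 1

Summary:
  λ = -4: algebraic multiplicity = 3, geometric multiplicity = 2
  λ = 3: algebraic multiplicity = 1, geometric multiplicity = 1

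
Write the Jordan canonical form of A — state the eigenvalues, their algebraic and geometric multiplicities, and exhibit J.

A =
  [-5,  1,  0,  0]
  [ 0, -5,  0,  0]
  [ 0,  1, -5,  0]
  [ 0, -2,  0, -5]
J_2(-5) ⊕ J_1(-5) ⊕ J_1(-5)

The characteristic polynomial is
  det(x·I − A) = x^4 + 20*x^3 + 150*x^2 + 500*x + 625 = (x + 5)^4

Eigenvalues and multiplicities (the geometric multiplicity of λ is n − rank(A − λI), which equals the number of Jordan blocks for λ):
  λ = -5: algebraic multiplicity = 4, geometric multiplicity = 3

Determining the block sizes for each eigenvalue:
  λ = -5: 3 blocks summing to 4 forces exactly one block of size 2 and the rest size 1 → block sizes [2, 1, 1]

Assembling the blocks gives a Jordan form
J =
  [-5,  1,  0,  0]
  [ 0, -5,  0,  0]
  [ 0,  0, -5,  0]
  [ 0,  0,  0, -5]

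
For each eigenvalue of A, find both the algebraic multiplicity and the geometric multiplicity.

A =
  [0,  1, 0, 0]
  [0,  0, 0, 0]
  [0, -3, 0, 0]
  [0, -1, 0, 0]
λ = 0: alg = 4, geom = 3

Step 1 — factor the characteristic polynomial to read off the algebraic multiplicities:
  χ_A(x) = x^4

Step 2 — compute geometric multiplicities via the rank-nullity identity g(λ) = n − rank(A − λI):
  rank(A − (0)·I) = 1, so dim ker(A − (0)·I) = n − 1 = 3

Summary:
  λ = 0: algebraic multiplicity = 4, geometric multiplicity = 3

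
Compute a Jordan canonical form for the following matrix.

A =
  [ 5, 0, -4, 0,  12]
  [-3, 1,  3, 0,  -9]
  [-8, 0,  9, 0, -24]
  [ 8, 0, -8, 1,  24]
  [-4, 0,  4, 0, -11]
J_2(1) ⊕ J_1(1) ⊕ J_1(1) ⊕ J_1(1)

The characteristic polynomial is
  det(x·I − A) = x^5 - 5*x^4 + 10*x^3 - 10*x^2 + 5*x - 1 = (x - 1)^5

Eigenvalues and multiplicities (the geometric multiplicity of λ is n − rank(A − λI), which equals the number of Jordan blocks for λ):
  λ = 1: algebraic multiplicity = 5, geometric multiplicity = 4

Determining the block sizes for each eigenvalue:
  λ = 1: 4 blocks summing to 5 forces exactly one block of size 2 and the rest size 1 → block sizes [2, 1, 1, 1]

Assembling the blocks gives a Jordan form
J =
  [1, 1, 0, 0, 0]
  [0, 1, 0, 0, 0]
  [0, 0, 1, 0, 0]
  [0, 0, 0, 1, 0]
  [0, 0, 0, 0, 1]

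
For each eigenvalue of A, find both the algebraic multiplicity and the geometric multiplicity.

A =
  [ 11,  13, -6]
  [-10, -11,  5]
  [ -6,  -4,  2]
λ = -1: alg = 2, geom = 1; λ = 4: alg = 1, geom = 1

Step 1 — factor the characteristic polynomial to read off the algebraic multiplicities:
  χ_A(x) = (x - 4)*(x + 1)^2

Step 2 — compute geometric multiplicities via the rank-nullity identity g(λ) = n − rank(A − λI):
  rank(A − (-1)·I) = 2, so dim ker(A − (-1)·I) = n − 2 = 1
  rank(A − (4)·I) = 2, so dim ker(A − (4)·I) = n − 2 = 1

Summary:
  λ = -1: algebraic multiplicity = 2, geometric multiplicity = 1
  λ = 4: algebraic multiplicity = 1, geometric multiplicity = 1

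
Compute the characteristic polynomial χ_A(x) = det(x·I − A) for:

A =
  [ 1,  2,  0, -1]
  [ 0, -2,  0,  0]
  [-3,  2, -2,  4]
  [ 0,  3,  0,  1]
x^4 + 2*x^3 - 3*x^2 - 4*x + 4

Expanding det(x·I − A) (e.g. by cofactor expansion or by noting that A is similar to its Jordan form J, which has the same characteristic polynomial as A) gives
  χ_A(x) = x^4 + 2*x^3 - 3*x^2 - 4*x + 4
which factors as (x - 1)^2*(x + 2)^2. The eigenvalues (with algebraic multiplicities) are λ = -2 with multiplicity 2, λ = 1 with multiplicity 2.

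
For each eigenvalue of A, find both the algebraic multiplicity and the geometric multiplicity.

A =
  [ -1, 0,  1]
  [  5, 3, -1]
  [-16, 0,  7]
λ = 3: alg = 3, geom = 1

Step 1 — factor the characteristic polynomial to read off the algebraic multiplicities:
  χ_A(x) = (x - 3)^3

Step 2 — compute geometric multiplicities via the rank-nullity identity g(λ) = n − rank(A − λI):
  rank(A − (3)·I) = 2, so dim ker(A − (3)·I) = n − 2 = 1

Summary:
  λ = 3: algebraic multiplicity = 3, geometric multiplicity = 1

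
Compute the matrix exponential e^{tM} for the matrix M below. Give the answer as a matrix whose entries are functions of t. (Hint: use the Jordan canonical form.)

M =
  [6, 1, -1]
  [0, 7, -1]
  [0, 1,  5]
e^{tM} =
  [exp(6*t), t*exp(6*t), -t*exp(6*t)]
  [0, t*exp(6*t) + exp(6*t), -t*exp(6*t)]
  [0, t*exp(6*t), -t*exp(6*t) + exp(6*t)]

Strategy: write M = P · J · P⁻¹ where J is a Jordan canonical form, so e^{tM} = P · e^{tJ} · P⁻¹, and e^{tJ} can be computed block-by-block.

M has Jordan form
J =
  [6, 1, 0]
  [0, 6, 0]
  [0, 0, 6]
(up to reordering of blocks).

Per-block formulas:
  For a 2×2 Jordan block J_2(6): exp(t · J_2(6)) = e^(6t)·(I + t·N), where N is the 2×2 nilpotent shift.
  For a 1×1 block at λ = 6: exp(t · [6]) = [e^(6t)].

After assembling e^{tJ} and conjugating by P, we get:

e^{tM} =
  [exp(6*t), t*exp(6*t), -t*exp(6*t)]
  [0, t*exp(6*t) + exp(6*t), -t*exp(6*t)]
  [0, t*exp(6*t), -t*exp(6*t) + exp(6*t)]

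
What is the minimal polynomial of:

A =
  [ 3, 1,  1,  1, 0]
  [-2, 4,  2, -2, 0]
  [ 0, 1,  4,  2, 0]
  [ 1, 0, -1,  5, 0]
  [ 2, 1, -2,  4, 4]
x^2 - 8*x + 16

The characteristic polynomial is χ_A(x) = (x - 4)^5, so the eigenvalues are known. The minimal polynomial is
  m_A(x) = Π_λ (x − λ)^{k_λ}
where k_λ is the size of the *largest* Jordan block for λ (equivalently, the smallest k with (A − λI)^k v = 0 for every generalised eigenvector v of λ).

  λ = 4: largest Jordan block has size 2, contributing (x − 4)^2

So m_A(x) = (x - 4)^2 = x^2 - 8*x + 16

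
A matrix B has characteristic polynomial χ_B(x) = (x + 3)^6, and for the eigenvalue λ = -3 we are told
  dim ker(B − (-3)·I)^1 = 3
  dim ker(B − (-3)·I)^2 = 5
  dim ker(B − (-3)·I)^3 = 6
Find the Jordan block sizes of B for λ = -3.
Block sizes for λ = -3: [3, 2, 1]

From the dimensions of kernels of powers, the number of Jordan blocks of size at least j is d_j − d_{j−1} where d_j = dim ker(N^j) (with d_0 = 0). Computing the differences gives [3, 2, 1].
The number of blocks of size exactly k is (#blocks of size ≥ k) − (#blocks of size ≥ k + 1), so the partition is: 1 block(s) of size 1, 1 block(s) of size 2, 1 block(s) of size 3.
In nonincreasing order the block sizes are [3, 2, 1].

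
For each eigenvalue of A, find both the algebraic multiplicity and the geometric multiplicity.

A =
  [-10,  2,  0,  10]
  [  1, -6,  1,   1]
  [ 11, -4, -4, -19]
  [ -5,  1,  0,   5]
λ = -5: alg = 3, geom = 1; λ = 0: alg = 1, geom = 1

Step 1 — factor the characteristic polynomial to read off the algebraic multiplicities:
  χ_A(x) = x*(x + 5)^3

Step 2 — compute geometric multiplicities via the rank-nullity identity g(λ) = n − rank(A − λI):
  rank(A − (-5)·I) = 3, so dim ker(A − (-5)·I) = n − 3 = 1
  rank(A − (0)·I) = 3, so dim ker(A − (0)·I) = n − 3 = 1

Summary:
  λ = -5: algebraic multiplicity = 3, geometric multiplicity = 1
  λ = 0: algebraic multiplicity = 1, geometric multiplicity = 1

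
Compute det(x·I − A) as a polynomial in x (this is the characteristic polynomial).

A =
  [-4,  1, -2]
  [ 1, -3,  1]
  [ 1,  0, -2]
x^3 + 9*x^2 + 27*x + 27

Expanding det(x·I − A) (e.g. by cofactor expansion or by noting that A is similar to its Jordan form J, which has the same characteristic polynomial as A) gives
  χ_A(x) = x^3 + 9*x^2 + 27*x + 27
which factors as (x + 3)^3. The eigenvalues (with algebraic multiplicities) are λ = -3 with multiplicity 3.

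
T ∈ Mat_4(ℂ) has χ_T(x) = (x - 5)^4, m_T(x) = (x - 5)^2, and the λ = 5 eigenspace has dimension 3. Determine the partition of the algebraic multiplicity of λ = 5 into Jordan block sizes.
Block sizes for λ = 5: [2, 1, 1]

Step 1 — from the characteristic polynomial, algebraic multiplicity of λ = 5 is 4. From dim ker(T − (5)·I) = 3, there are exactly 3 Jordan blocks for λ = 5.
Step 2 — from the minimal polynomial, the factor (x − 5)^2 tells us the largest block for λ = 5 has size 2.
Step 3 — with total size 4, 3 blocks, and largest block 2, the block sizes (in nonincreasing order) are [2, 1, 1].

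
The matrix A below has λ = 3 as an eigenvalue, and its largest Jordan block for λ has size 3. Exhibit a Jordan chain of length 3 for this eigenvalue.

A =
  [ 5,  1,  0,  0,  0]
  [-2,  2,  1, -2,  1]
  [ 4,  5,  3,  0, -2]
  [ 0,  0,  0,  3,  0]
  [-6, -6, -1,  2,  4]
A Jordan chain for λ = 3 of length 3:
v_1 = (3, -6, 9, 0, -9)ᵀ
v_2 = (3, -3, 3, 0, -6)ᵀ
v_3 = (2, -1, 0, 0, 0)ᵀ

Let N = A − (3)·I. We want v_3 with N^3 v_3 = 0 but N^2 v_3 ≠ 0; then v_{j-1} := N · v_j for j = 3, …, 2.

Pick v_3 = (2, -1, 0, 0, 0)ᵀ.
Then v_2 = N · v_3 = (3, -3, 3, 0, -6)ᵀ.
Then v_1 = N · v_2 = (3, -6, 9, 0, -9)ᵀ.

Sanity check: (A − (3)·I) v_1 = (0, 0, 0, 0, 0)ᵀ = 0. ✓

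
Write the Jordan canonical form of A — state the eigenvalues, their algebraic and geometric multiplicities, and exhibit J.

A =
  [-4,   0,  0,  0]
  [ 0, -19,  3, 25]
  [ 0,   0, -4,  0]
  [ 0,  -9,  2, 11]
J_3(-4) ⊕ J_1(-4)

The characteristic polynomial is
  det(x·I − A) = x^4 + 16*x^3 + 96*x^2 + 256*x + 256 = (x + 4)^4

Eigenvalues and multiplicities (the geometric multiplicity of λ is n − rank(A − λI), which equals the number of Jordan blocks for λ):
  λ = -4: algebraic multiplicity = 4, geometric multiplicity = 2

Determining the block sizes for each eigenvalue:
  λ = -4: with am = 4 and gm = 2, the partition is not yet determined (e.g. several partitions of 4 into 2 parts exist). Let N = A − (-4)·I. Computing rank(N^1) = 2, rank(N^2) = 1, rank(N^3) = 0; the number of blocks of size ≥ j is rank(N^{j−1}) − rank(N^j), giving [2, 1, 1]. So we have 1 block(s) of size 3, 1 block(s) of size 1 → block sizes [3, 1]

Assembling the blocks gives a Jordan form
J =
  [-4,  1,  0,  0]
  [ 0, -4,  1,  0]
  [ 0,  0, -4,  0]
  [ 0,  0,  0, -4]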